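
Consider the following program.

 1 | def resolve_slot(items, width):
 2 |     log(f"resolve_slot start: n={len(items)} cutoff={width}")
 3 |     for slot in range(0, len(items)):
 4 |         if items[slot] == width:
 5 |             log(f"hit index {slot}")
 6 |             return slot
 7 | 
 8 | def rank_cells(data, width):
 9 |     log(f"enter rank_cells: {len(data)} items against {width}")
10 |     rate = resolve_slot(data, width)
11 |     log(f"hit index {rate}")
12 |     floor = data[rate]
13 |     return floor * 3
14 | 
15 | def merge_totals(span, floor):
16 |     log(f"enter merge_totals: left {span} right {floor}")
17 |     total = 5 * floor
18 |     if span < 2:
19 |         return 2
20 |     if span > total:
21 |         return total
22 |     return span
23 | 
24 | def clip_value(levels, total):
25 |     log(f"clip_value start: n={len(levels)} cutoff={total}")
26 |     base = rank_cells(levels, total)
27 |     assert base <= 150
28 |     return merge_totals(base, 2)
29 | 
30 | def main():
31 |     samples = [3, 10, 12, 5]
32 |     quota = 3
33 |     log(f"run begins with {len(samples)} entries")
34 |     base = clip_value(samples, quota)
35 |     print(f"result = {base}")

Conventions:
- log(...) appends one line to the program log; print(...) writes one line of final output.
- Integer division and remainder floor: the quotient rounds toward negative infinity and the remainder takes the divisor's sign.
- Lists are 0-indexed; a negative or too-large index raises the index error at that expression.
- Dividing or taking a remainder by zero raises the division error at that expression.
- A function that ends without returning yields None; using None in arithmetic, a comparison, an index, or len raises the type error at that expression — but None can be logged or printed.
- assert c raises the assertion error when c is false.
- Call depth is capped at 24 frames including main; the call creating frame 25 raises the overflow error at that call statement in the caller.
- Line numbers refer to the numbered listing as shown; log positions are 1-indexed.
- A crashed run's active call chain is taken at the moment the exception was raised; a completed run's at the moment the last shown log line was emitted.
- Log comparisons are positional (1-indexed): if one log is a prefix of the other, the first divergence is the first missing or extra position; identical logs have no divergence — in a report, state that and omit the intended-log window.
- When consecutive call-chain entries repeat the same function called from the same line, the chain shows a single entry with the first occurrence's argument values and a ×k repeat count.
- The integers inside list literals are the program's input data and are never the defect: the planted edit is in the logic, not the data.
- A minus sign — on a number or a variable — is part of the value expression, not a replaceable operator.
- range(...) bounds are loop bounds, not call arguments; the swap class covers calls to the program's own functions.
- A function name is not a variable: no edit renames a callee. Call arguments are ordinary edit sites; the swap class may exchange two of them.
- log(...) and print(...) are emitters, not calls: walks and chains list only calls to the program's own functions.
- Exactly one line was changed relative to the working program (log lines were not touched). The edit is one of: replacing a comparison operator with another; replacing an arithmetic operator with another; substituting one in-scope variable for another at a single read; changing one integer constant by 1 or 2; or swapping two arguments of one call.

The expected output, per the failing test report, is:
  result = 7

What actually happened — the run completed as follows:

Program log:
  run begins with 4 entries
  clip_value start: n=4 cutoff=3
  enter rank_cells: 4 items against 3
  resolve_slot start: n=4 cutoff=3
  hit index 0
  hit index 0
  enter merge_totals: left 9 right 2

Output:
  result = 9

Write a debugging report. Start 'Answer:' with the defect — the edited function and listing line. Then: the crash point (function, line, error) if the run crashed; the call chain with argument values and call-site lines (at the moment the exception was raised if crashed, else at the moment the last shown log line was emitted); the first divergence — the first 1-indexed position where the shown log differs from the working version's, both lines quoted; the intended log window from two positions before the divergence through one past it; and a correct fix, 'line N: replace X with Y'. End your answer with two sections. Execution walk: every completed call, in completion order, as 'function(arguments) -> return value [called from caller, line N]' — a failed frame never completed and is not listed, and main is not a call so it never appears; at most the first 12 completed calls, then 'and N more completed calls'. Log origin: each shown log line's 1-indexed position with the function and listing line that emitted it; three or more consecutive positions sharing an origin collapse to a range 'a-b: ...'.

Answer: the defect is in merge_totals at line 17.
Key observation: Nothing in the log betrays the bug — only the output does.
Call chain: main -> clip_value([3, 10, 12, 5], 3) (called at line 34) -> merge_totals(9, 2) (called at line 28).
First divergence: none (the log streams are identical).
Execution walk:
  resolve_slot([3, 10, 12, 5], 3) -> 0  [called from rank_cells, line 10]
  rank_cells([3, 10, 12, 5], 3) -> 9  [called from clip_value, line 26]
  merge_totals(9, 2) -> 9  [called from clip_value, line 28]
  clip_value([3, 10, 12, 5], 3) -> 9  [called from main, line 34]
Origin of each log line:
  1 — main, line 33
  2 — clip_value, line 25
  3 — rank_cells, line 9
  4 — resolve_slot, line 2
  5 — resolve_slot, line 5
  6 — rank_cells, line 11
  7 — merge_totals, line 16
A correct fix: line 17: replace `*` with `+`.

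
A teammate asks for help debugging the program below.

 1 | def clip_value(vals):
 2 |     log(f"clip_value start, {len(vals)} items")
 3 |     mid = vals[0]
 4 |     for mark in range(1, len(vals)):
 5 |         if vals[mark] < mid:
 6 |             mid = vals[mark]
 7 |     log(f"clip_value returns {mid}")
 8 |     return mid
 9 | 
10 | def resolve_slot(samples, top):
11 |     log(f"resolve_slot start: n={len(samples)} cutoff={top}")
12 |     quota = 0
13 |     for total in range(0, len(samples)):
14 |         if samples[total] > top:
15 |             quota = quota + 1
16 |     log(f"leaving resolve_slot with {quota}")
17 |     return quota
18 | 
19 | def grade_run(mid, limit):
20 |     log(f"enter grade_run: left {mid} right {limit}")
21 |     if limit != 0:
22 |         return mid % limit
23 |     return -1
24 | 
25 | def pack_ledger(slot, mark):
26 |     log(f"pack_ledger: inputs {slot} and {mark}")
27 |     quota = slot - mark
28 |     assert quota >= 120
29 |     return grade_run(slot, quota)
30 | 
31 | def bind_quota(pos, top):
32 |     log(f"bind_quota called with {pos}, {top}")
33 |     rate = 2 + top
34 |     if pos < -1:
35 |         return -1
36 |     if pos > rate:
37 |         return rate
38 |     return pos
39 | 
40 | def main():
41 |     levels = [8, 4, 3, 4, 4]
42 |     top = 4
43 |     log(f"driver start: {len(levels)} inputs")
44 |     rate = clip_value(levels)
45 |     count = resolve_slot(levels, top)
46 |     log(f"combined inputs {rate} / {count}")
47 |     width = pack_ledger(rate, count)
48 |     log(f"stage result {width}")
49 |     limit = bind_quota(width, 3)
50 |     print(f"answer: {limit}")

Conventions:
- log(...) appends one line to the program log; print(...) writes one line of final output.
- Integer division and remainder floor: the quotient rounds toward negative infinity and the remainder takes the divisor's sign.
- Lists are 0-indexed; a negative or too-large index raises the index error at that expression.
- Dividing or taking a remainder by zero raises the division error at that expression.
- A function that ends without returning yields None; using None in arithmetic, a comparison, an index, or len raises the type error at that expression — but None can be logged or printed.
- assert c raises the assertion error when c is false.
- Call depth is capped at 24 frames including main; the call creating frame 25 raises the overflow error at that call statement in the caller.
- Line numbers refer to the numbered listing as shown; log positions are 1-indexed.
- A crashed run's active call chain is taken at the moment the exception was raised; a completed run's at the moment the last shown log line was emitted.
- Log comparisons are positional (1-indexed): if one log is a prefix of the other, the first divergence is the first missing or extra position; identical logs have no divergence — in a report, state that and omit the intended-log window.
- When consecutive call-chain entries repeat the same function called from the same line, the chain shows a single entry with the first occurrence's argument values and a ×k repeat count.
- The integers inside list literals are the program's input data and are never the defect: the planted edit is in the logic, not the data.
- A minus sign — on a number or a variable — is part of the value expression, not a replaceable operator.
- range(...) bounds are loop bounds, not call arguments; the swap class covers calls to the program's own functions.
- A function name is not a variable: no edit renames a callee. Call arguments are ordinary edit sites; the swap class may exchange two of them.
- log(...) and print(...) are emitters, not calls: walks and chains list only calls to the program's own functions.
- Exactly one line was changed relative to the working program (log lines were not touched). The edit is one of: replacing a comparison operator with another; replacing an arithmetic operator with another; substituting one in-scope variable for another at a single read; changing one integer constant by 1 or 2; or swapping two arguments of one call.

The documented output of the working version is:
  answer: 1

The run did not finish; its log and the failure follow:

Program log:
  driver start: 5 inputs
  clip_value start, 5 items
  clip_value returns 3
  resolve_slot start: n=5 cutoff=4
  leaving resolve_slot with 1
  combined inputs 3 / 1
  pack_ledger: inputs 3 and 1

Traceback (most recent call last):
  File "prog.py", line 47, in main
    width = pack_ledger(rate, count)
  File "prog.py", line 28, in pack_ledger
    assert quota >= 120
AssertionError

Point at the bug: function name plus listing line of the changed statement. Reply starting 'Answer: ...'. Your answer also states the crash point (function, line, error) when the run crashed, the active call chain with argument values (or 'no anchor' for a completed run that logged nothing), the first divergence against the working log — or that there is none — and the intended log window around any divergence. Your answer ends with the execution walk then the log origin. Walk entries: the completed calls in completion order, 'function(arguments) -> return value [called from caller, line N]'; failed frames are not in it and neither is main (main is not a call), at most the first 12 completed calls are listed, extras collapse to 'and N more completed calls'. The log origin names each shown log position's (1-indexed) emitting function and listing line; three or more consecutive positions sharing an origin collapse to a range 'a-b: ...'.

Answer: the defect is in pack_ledger at line 28.
Key fact: A complete run would log 'enter grade_run: left 3 right 2' next, but this one stopped at 7 lines.
Crash: pack_ledger, line 28, AssertionError.
Call chain: main -> pack_ledger(3, 1) (called at line 47).
First divergence: position 8; the shown log stops at 7 lines while the working version next logs 'enter grade_run: left 3 right 2'.
Intended log window:
  6: combined inputs 3 / 1
  7: pack_ledger: inputs 3 and 1
  8: enter grade_run: left 3 right 2
  9: stage result 1
Execution walk:
  clip_value([8, 4, 3, 4, 4]) -> 3  [called from main, line 44]
  resolve_slot([8, 4, 3, 4, 4], 4) -> 1  [called from main, line 45]
Log origins:
  1: emitted by main (line 43)
  2: emitted by clip_value (line 2)
  3: emitted by clip_value (line 7)
  4: emitted by resolve_slot (line 11)
  5: emitted by resolve_slot (line 16)
  6: emitted by main (line 46)
  7: emitted by pack_ledger (line 26)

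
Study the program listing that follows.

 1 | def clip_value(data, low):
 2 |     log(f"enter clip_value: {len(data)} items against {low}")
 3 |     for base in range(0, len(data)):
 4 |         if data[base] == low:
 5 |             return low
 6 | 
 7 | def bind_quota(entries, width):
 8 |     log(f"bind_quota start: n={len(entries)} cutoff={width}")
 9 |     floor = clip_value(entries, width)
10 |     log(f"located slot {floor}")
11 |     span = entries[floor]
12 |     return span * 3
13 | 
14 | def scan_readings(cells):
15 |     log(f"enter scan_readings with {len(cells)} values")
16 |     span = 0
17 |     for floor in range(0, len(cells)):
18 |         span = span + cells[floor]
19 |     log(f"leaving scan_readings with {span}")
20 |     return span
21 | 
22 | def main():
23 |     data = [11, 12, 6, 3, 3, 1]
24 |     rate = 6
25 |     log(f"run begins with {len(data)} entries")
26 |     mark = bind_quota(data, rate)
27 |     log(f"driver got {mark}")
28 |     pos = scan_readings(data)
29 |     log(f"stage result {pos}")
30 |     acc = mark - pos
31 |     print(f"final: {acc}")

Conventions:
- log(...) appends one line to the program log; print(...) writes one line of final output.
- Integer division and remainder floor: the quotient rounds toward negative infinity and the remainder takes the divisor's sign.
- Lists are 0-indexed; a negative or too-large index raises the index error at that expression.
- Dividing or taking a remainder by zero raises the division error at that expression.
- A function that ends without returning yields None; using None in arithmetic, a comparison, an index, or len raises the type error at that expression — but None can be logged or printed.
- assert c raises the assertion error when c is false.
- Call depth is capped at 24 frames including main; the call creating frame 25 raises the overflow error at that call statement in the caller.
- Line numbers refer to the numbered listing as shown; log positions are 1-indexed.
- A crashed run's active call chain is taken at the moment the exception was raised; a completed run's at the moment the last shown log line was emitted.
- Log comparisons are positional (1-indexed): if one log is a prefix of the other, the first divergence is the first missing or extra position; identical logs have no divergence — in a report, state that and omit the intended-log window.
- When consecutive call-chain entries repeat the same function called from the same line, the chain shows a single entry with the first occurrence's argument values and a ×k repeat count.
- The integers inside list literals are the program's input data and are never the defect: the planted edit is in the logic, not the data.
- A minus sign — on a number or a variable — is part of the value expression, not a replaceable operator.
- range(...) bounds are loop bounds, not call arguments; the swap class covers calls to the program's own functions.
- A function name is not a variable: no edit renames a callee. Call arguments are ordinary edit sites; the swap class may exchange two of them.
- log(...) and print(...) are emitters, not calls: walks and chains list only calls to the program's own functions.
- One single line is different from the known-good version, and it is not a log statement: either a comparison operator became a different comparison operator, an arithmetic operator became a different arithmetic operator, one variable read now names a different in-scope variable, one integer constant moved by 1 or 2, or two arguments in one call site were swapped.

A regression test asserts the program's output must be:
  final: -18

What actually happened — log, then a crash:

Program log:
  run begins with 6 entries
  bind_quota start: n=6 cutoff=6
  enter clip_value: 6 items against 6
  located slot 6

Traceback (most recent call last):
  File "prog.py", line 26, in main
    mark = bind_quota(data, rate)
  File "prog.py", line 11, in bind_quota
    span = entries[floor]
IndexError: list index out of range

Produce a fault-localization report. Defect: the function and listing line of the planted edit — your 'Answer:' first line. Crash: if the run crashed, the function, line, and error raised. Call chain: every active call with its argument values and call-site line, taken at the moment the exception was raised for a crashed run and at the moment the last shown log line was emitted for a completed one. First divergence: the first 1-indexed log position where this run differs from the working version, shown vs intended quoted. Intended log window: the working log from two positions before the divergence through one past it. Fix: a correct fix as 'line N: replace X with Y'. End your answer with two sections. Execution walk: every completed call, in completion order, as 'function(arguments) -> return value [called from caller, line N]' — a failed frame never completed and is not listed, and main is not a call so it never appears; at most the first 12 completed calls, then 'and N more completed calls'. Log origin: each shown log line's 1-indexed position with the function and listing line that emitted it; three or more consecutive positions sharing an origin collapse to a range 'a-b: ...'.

Answer: the defect is in clip_value at line 5.
Key fact: Position 4 is the first bad log line: 'located slot 6' should read 'located slot 2'.
Crash: bind_quota, line 11, IndexError.
Call chain: main -> bind_quota([11, 12, 6, 3, 3, 1], 6) (called at line 26).
First divergence: at position 4 the run shows 'located slot 6' where the working version logs 'located slot 2'.
Intended log window:
  2: bind_quota start: n=6 cutoff=6
  3: enter clip_value: 6 items against 6
  4: located slot 2
  5: driver got 18
Execution walk:
  clip_value([11, 12, 6, 3, 3, 1], 6) -> 6  [called from bind_quota, line 9]
Origin of each log line:
  1: from main, line 25
  2: from bind_quota, line 8
  3: from clip_value, line 2
  4: from bind_quota, line 10
A correct fix: line 5: replace `low` with `base`.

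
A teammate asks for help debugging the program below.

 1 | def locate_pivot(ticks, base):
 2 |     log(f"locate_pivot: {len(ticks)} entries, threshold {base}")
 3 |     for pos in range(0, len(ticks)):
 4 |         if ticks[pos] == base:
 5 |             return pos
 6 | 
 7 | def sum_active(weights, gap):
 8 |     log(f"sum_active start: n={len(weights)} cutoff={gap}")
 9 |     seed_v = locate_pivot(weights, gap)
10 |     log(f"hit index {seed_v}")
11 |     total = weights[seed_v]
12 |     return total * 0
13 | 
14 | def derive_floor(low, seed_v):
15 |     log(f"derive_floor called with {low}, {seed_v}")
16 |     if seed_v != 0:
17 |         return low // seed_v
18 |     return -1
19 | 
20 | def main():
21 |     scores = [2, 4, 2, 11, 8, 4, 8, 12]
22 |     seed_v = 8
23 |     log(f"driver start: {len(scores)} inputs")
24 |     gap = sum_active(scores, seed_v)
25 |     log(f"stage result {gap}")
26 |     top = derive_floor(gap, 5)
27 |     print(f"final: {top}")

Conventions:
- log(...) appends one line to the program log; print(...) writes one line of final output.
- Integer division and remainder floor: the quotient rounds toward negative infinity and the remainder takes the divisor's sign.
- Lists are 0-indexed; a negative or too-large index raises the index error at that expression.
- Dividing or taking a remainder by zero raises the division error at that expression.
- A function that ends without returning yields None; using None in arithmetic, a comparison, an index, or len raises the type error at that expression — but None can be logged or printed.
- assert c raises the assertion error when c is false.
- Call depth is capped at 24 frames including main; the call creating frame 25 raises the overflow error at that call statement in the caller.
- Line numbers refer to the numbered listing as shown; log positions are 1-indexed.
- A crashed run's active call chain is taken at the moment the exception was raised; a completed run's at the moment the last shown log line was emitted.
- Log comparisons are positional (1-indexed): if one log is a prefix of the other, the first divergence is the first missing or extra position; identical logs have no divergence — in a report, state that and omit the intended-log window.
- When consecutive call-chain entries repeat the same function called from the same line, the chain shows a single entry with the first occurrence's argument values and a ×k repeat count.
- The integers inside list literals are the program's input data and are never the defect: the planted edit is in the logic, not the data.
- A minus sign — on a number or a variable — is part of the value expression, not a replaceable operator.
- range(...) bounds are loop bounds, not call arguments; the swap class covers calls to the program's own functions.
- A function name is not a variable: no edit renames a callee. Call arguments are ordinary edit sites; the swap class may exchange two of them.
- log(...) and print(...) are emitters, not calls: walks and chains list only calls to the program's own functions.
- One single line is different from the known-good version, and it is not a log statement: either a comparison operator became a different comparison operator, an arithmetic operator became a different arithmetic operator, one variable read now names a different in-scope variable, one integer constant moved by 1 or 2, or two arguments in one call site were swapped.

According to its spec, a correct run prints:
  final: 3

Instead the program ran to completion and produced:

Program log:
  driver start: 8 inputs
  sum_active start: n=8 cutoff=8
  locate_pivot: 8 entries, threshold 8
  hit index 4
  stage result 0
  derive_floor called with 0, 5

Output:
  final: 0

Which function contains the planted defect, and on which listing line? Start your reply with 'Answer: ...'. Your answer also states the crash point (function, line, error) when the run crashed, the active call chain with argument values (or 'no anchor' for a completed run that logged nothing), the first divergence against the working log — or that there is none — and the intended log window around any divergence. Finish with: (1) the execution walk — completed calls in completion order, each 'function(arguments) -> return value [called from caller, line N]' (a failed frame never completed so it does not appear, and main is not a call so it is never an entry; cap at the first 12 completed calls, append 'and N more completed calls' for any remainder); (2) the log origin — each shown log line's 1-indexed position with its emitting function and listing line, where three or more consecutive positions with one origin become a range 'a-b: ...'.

Answer: the defect is in sum_active at line 12.
Key observation: At log position 5 the runs split — shown 'stage result 0', but the working version logs 'stage result 16'.
Call chain: main -> derive_floor(0, 5) (called at line 26).
First divergence: position 5 — the shown line 'stage result 0' should read 'stage result 16'.
Intended log window:
  3: locate_pivot: 8 entries, threshold 8
  4: hit index 4
  5: stage result 16
  6: derive_floor called with 16, 5
Execution walk:
  locate_pivot([2, 4, 2, 11, 8, 4, 8, 12], 8) -> 4  [called from sum_active, line 9]
  sum_active([2, 4, 2, 11, 8, 4, 8, 12], 8) -> 0  [called from main, line 24]
  derive_floor(0, 5) -> 0  [called from main, line 26]
Log line origins:
  1: logged in main at line 23
  2: logged in sum_active at line 8
  3: logged in locate_pivot at line 2
  4: logged in sum_active at line 10
  5: logged in main at line 25
  6: logged in derive_floor at line 15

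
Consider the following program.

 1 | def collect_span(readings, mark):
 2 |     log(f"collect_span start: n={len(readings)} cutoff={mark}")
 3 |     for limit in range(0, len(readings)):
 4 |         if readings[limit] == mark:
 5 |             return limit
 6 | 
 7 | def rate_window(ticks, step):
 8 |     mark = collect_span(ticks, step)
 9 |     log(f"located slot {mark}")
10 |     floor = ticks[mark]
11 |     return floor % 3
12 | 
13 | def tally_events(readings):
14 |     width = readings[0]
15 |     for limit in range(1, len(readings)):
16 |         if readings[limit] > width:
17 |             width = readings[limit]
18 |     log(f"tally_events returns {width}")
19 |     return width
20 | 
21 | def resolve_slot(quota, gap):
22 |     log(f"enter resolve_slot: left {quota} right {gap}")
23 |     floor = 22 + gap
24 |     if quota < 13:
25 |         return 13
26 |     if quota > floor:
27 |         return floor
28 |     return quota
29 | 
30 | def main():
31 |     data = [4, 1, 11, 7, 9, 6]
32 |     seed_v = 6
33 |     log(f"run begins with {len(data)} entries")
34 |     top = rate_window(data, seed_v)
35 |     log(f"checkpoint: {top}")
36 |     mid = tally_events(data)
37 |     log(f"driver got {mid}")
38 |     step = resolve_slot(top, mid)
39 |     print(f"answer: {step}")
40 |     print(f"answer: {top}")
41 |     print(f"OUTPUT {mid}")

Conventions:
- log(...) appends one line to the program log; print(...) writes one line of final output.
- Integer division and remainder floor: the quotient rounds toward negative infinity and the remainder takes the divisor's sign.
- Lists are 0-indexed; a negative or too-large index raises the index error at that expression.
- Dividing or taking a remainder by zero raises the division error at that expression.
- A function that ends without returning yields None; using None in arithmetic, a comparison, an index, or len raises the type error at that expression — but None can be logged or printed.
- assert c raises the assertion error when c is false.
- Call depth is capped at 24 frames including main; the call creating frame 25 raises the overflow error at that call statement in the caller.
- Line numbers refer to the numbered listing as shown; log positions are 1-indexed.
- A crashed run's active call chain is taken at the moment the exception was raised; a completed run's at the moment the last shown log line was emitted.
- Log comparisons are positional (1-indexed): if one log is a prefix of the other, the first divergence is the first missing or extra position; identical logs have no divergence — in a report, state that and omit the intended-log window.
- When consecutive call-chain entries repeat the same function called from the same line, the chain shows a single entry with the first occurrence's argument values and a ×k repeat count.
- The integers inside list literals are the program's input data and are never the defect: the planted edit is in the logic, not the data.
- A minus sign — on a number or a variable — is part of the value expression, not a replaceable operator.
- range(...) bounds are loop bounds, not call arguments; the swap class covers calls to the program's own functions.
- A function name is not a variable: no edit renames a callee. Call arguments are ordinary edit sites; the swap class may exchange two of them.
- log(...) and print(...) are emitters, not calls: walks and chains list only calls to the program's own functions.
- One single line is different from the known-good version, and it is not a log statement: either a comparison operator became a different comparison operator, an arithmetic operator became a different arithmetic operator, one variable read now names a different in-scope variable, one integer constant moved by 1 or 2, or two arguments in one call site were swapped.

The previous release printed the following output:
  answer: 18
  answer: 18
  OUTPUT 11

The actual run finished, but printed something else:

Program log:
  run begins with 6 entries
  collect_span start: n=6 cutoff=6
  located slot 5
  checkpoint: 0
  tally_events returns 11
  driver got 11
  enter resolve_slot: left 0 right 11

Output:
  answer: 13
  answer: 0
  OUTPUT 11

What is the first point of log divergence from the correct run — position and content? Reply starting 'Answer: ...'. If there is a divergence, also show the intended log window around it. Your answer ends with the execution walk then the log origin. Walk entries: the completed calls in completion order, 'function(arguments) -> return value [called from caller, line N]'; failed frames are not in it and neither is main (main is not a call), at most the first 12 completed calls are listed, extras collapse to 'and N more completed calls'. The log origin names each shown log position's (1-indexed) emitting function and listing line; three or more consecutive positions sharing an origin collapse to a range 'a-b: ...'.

Answer: position 4 — shown 'checkpoint: 0', intended 'checkpoint: 18'.
Intended log window:
  2: collect_span start: n=6 cutoff=6
  3: located slot 5
  4: checkpoint: 18
  5: tally_events returns 11
Execution walk:
  collect_span([4, 1, 11, 7, 9, 6], 6) -> 5  [called from rate_window, line 8]
  rate_window([4, 1, 11, 7, 9, 6], 6) -> 0  [called from main, line 34]
  tally_events([4, 1, 11, 7, 9, 6]) -> 11  [called from main, line 36]
  resolve_slot(0, 11) -> 13  [called from main, line 38]
Log origin:
  1: emitted by main (line 33)
  2: emitted by collect_span (line 2)
  3: emitted by rate_window (line 9)
  4: emitted by main (line 35)
  5: emitted by tally_events (line 18)
  6: emitted by main (line 37)
  7: emitted by resolve_slot (line 22)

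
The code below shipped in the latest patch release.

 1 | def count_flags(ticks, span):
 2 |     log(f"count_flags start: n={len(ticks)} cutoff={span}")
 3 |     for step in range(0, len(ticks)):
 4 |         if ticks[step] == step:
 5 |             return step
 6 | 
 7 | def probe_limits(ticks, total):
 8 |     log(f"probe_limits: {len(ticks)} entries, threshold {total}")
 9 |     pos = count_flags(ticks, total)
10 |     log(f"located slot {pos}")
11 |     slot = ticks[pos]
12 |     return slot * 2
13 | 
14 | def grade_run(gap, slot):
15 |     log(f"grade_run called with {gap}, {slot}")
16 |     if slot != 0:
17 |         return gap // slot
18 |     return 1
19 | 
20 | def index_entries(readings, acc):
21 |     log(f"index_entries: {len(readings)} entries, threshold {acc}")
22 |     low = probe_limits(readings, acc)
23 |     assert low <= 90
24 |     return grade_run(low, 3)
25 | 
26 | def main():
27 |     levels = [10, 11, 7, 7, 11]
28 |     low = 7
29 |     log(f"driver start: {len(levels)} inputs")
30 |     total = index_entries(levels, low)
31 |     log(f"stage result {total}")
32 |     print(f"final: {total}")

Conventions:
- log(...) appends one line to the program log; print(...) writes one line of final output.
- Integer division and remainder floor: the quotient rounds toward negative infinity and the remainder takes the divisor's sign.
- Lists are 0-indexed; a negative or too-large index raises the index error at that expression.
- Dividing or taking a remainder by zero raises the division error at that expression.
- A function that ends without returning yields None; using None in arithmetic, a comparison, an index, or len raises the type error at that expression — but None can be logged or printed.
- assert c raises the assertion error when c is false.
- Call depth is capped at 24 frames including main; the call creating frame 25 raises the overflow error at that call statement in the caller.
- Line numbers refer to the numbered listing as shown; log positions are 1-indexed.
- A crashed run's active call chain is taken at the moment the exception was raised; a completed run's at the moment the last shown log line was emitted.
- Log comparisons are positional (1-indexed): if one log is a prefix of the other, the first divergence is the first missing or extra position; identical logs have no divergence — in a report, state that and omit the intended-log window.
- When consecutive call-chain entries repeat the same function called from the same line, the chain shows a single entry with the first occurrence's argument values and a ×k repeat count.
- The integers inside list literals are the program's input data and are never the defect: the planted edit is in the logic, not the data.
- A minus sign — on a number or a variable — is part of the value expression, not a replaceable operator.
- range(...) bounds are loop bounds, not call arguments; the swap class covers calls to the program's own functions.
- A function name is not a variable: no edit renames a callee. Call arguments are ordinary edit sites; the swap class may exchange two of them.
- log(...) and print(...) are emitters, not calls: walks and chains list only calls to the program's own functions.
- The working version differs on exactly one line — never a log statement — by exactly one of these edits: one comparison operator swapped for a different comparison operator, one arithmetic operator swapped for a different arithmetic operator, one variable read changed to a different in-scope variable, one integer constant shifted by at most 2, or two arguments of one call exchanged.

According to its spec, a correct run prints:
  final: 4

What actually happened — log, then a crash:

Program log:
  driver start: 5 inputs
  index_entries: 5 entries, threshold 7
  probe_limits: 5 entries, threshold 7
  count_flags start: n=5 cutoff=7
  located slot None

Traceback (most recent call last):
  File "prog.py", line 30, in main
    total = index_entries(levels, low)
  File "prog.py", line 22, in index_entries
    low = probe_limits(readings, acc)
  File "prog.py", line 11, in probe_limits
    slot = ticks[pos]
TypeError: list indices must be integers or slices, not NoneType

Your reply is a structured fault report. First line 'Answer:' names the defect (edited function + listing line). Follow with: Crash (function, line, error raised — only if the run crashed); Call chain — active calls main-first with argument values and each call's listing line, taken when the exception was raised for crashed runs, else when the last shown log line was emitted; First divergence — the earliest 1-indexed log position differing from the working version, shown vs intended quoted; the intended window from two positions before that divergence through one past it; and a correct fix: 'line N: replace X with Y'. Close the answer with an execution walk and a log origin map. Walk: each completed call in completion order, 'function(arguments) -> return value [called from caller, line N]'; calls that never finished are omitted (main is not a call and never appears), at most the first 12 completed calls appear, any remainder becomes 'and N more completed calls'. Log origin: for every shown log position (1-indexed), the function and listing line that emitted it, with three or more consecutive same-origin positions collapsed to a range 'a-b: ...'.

Answer: the defect is in count_flags at line 4.
The tell: Position 5 is the first bad log line: 'located slot None' should read 'located slot 2'.
Crash: probe_limits, line 11, TypeError.
Call chain: main -> index_entries([10, 11, 7, 7, 11], 7) (called at line 30) -> probe_limits([10, 11, 7, 7, 11], 7) (called at line 22).
First divergence: position 5; shown 'located slot None' vs intended 'located slot 2'.
Intended log window:
  3: probe_limits: 5 entries, threshold 7
  4: count_flags start: n=5 cutoff=7
  5: located slot 2
  6: grade_run called with 14, 3
Execution walk:
  count_flags([10, 11, 7, 7, 11], 7) -> None  [called from probe_limits, line 9]
Log origin:
  1: from main, line 29
  2: from index_entries, line 21
  3: from probe_limits, line 8
  4: from count_flags, line 2
  5: from probe_limits, line 10
A correct fix: line 4: replace `ticks[step] == step` with `ticks[step] == span`.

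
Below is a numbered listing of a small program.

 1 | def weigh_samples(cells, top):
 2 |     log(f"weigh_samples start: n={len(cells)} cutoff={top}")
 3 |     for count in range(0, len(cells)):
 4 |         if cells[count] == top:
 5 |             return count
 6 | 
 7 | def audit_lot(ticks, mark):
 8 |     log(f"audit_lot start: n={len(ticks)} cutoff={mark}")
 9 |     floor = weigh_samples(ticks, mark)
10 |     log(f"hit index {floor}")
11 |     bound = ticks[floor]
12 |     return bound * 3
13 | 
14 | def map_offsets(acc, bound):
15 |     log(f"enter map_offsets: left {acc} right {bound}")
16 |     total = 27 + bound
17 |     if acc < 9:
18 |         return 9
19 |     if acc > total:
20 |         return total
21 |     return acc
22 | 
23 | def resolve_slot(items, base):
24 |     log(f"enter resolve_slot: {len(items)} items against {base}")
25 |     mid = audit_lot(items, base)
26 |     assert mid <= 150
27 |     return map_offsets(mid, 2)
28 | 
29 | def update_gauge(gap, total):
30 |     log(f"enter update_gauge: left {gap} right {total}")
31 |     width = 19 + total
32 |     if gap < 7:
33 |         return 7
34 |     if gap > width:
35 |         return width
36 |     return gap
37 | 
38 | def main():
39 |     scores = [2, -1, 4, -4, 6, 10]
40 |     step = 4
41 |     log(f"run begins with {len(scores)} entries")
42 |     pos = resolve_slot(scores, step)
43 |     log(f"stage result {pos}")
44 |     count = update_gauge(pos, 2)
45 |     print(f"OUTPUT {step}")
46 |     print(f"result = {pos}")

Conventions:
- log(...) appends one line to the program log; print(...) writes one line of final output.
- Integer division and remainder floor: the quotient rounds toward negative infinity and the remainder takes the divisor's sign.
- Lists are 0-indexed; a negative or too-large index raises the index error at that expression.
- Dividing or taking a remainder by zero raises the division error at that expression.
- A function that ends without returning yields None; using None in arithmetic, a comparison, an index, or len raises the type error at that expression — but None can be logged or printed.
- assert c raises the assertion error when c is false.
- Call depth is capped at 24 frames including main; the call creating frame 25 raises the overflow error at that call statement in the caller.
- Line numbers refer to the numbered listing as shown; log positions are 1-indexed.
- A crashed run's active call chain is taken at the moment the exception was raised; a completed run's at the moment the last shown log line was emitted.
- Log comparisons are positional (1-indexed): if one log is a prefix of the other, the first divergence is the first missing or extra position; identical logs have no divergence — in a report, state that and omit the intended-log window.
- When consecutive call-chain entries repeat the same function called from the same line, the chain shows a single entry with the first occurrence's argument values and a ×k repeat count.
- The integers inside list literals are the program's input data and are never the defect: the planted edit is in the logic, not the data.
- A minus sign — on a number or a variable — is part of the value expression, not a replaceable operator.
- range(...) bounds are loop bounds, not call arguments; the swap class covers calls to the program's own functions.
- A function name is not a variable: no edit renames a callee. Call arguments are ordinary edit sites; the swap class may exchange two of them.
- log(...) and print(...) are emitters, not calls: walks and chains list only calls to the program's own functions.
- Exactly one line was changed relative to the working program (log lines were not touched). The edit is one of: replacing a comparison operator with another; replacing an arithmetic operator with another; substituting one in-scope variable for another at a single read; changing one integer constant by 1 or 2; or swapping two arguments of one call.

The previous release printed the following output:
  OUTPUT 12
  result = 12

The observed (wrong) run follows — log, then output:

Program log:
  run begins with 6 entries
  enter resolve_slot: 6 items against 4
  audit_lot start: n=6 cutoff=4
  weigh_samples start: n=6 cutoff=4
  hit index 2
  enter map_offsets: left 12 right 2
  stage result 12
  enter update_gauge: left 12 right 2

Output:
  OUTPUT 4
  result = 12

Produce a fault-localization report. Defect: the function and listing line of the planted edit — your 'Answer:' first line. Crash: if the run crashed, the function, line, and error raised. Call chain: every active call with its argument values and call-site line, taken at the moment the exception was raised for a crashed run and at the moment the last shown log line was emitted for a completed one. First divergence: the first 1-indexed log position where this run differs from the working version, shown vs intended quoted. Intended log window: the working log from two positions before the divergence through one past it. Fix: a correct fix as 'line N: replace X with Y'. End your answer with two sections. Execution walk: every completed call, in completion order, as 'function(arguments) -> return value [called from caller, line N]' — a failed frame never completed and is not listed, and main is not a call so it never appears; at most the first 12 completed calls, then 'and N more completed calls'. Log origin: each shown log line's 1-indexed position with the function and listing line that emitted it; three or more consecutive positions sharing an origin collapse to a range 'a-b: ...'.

Answer: the defect is in main at line 45.
Core observation: The logs agree in full; only the final output differs.
Call chain: main -> update_gauge(12, 2) (called at line 44).
First divergence: there is none — every log position agrees.
Execution walk:
  weigh_samples([2, -1, 4, -4, 6, 10], 4) -> 2  [called from audit_lot, line 9]
  audit_lot([2, -1, 4, -4, 6, 10], 4) -> 12  [called from resolve_slot, line 25]
  map_offsets(12, 2) -> 12  [called from resolve_slot, line 27]
  resolve_slot([2, -1, 4, -4, 6, 10], 4) -> 12  [called from main, line 42]
  update_gauge(12, 2) -> 12  [called from main, line 44]
Origin of each log line:
  1 — main, line 41
  2 — resolve_slot, line 24
  3 — audit_lot, line 8
  4 — weigh_samples, line 2
  5 — audit_lot, line 10
  6 — map_offsets, line 15
  7 — main, line 43
  8 — update_gauge, line 30
A correct fix: line 45: replace `step` with `count`.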